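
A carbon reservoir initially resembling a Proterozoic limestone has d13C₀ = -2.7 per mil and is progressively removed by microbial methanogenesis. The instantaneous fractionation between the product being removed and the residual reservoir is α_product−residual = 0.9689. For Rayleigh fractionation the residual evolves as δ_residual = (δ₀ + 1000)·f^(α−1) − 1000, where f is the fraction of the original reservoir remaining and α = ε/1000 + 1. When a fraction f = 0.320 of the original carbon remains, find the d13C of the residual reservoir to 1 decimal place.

Rayleigh residual: δ_res = (δ₀ + 1000)·f^(α−1) − 1000
α − 1 = -0.03110
f^(α−1) = 0.320^(-0.03110) = 1.036072
δ_res = (-2.7 + 1000) × 1.036072 − 1000 = 1033.274 − 1000 = 33.27 per mil

33.3 per mil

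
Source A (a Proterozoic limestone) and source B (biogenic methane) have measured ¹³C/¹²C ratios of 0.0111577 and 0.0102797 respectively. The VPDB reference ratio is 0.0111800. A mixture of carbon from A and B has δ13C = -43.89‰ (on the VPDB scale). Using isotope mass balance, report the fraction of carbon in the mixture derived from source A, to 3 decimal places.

0.467

δ_A = (0.0111577/0.0111800 − 1)×1000 = (0.998005 − 1)×1000 = -1.995‰
δ_B = (0.0102797/0.0111800 − 1)×1000 = (0.919472 − 1)×1000 = -80.528‰
f_A = (δ_mix − δ_B)/(δ_A − δ_B) = (-43.89 − (-80.528))/(-1.995 − (-80.528))
f_A = 36.638 / 78.533 = 0.4665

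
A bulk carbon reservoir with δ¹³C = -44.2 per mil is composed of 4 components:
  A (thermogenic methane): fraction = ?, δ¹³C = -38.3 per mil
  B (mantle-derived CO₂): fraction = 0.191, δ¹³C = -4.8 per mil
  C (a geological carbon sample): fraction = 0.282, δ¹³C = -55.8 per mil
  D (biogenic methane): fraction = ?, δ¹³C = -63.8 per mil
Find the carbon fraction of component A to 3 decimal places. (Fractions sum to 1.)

Let f_A and f_D be the unknown fractions; fractions sum to 1 so f_A + f_D = 0.527.
Mass balance: Σ fᵢ·δᵢ = δ_bulk ⇒ f_A·(-38.3) + f_D·(-63.8) = -44.2 − (-16.652) = -27.548
Substitute f_D = 0.527 − f_A:
f_A·(-38.3 − -63.8) = -27.548 − 0.527×(-63.8) = 6.075
f_A = 6.075 / 25.5 = 0.2382

0.238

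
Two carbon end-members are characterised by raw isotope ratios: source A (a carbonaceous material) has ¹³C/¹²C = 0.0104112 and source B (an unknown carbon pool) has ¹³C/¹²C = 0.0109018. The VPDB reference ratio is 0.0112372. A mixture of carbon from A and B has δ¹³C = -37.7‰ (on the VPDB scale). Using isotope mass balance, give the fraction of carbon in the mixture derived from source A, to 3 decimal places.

δ_A = (0.0104112/0.0112372 − 1)×1000 = (0.926494 − 1)×1000 = -73.506‰
δ_B = (0.0109018/0.0112372 − 1)×1000 = (0.970153 − 1)×1000 = -29.847‰
f_A = (δ_mix − δ_B)/(δ_A − δ_B) = (-37.7 − (-29.847))/(-73.506 − (-29.847))
f_A = -7.853 / -43.659 = 0.1799

0.180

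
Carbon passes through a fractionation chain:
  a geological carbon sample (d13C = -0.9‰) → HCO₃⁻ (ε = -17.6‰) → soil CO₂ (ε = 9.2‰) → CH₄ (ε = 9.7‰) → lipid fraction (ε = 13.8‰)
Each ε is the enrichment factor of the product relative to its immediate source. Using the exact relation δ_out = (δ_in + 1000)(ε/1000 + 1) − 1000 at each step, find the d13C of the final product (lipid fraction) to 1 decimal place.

step 1: δ = (-0.90 + 1000)·(-17.6/1000 + 1) − 1000 = -18.48‰
step 2: δ = (-18.48 + 1000)·(9.2/1000 + 1) − 1000 = -9.45‰
step 3: δ = (-9.45 + 1000)·(9.7/1000 + 1) − 1000 = 0.15‰
step 4: δ = (0.15 + 1000)·(13.8/1000 + 1) − 1000 = 13.96‰

14.0‰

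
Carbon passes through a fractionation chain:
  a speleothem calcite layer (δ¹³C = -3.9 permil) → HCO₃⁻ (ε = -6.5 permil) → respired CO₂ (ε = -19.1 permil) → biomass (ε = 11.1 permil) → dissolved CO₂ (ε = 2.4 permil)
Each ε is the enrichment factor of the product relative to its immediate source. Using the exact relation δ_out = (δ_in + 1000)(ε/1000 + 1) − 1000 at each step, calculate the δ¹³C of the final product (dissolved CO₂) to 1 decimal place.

step 1: δ = (-3.90 + 1000)·(-6.5/1000 + 1) − 1000 = -10.37 permil
step 2: δ = (-10.37 + 1000)·(-19.1/1000 + 1) − 1000 = -29.28 permil
step 3: δ = (-29.28 + 1000)·(11.1/1000 + 1) − 1000 = -18.50 permil
step 4: δ = (-18.50 + 1000)·(2.4/1000 + 1) − 1000 = -16.15 permil

-16.1 permil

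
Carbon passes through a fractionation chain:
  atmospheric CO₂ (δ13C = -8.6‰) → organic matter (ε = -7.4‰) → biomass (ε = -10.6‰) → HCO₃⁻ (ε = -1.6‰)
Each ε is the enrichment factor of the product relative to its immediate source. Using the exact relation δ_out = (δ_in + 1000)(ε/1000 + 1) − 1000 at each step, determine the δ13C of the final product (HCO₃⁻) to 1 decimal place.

-27.9‰

step 1: δ = (-8.60 + 1000)·(-7.4/1000 + 1) − 1000 = -15.94‰
step 2: δ = (-15.94 + 1000)·(-10.6/1000 + 1) − 1000 = -26.37‰
step 3: δ = (-26.37 + 1000)·(-1.6/1000 + 1) − 1000 = -27.93‰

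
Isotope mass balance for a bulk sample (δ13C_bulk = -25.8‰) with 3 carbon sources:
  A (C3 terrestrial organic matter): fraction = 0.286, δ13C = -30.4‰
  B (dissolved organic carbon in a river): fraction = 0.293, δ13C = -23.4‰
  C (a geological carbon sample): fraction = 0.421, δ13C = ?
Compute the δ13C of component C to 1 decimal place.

-24.3‰

Isotope mass balance: δ_bulk = Σ fᵢ·δᵢ.
-25.8 = 0.286×(-30.4) + 0.293×(-23.4) + 0.421×δ_C
0.421·δ_C = -25.8 − (-15.551) = -10.249
δ_C = -10.249 / 0.421 = -24.35‰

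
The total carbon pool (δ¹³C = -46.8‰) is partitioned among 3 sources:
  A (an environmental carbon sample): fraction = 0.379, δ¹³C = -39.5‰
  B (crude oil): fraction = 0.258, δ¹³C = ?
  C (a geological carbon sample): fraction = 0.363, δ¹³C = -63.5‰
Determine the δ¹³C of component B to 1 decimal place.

Isotope mass balance: δ_bulk = Σ fᵢ·δᵢ.
-46.8 = 0.379×(-39.5) + 0.258×δ_B + 0.363×(-63.5)
0.258·δ_B = -46.8 − (-38.021) = -8.779
δ_B = -8.779 / 0.258 = -34.03‰

-34.0‰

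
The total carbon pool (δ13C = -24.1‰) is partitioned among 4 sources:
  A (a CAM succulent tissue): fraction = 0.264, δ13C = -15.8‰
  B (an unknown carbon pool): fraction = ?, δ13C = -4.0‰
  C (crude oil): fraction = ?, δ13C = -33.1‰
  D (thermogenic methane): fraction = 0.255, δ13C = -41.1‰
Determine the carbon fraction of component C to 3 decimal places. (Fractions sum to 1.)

Let f_C and f_B be the unknown fractions; fractions sum to 1 so f_C + f_B = 0.481.
Mass balance: Σ fᵢ·δᵢ = δ_bulk ⇒ f_C·(-33.1) + f_B·(-4.0) = -24.1 − (-14.652) = -9.448
Substitute f_B = 0.481 − f_C:
f_C·(-33.1 − -4.0) = -9.448 − 0.481×(-4.0) = -7.524
f_C = -7.524 / -29.1 = 0.2586

0.259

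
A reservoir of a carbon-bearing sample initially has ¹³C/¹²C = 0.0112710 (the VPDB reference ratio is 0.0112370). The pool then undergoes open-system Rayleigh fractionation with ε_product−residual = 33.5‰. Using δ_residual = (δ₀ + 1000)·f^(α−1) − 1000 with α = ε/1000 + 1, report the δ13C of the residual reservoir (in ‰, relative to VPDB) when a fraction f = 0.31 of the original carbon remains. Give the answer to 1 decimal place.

δ₀ = (0.0112710/0.0112370 − 1)×1000 = (1.003026 − 1)×1000 = 3.026‰
α − 1 = ε/1000 = 0.0335
f^(α−1) = 0.31^(0.0335) = 0.961525
δ_res = (3.026 + 1000) × 0.961525 − 1000 = 964.434 − 1000 = -35.57‰

-35.6‰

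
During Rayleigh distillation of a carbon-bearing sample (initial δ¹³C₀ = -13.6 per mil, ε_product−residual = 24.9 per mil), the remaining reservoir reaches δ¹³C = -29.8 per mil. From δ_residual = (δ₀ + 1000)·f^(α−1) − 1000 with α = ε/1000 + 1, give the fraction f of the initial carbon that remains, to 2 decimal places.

α − 1 = ε/1000 = 0.0249
(δ_res + 1000)/(δ₀ + 1000) = (-29.8 + 1000)/(-13.6 + 1000) = 970.2/986.4 = 0.983577
f = 0.983577^(1/0.0249) = exp(ln(0.983577)/0.0249) = exp(-0.01656/0.0249)
f = exp(-0.6650) = 0.5142

0.51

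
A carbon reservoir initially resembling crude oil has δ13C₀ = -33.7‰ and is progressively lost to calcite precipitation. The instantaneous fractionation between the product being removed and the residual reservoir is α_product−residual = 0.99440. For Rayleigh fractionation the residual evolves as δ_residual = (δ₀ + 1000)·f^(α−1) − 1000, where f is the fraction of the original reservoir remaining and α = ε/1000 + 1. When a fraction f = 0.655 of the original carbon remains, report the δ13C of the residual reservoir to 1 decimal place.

Rayleigh residual: δ_res = (δ₀ + 1000)·f^(α−1) − 1000
α − 1 = -0.00560
f^(α−1) = 0.655^(-0.00560) = 1.002372
δ_res = (-33.7 + 1000) × 1.002372 − 1000 = 968.592 − 1000 = -31.41‰

-31.4‰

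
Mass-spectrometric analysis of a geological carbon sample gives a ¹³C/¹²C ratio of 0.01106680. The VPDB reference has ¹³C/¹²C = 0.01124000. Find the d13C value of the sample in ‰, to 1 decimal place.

-15.4‰

d13C = (R_sample / R_standard − 1) × 1000
R_sample / R_standard = 0.01106680 / 0.01124000 = 0.984591
d13C = (0.984591 − 1) × 1000 = -15.41‰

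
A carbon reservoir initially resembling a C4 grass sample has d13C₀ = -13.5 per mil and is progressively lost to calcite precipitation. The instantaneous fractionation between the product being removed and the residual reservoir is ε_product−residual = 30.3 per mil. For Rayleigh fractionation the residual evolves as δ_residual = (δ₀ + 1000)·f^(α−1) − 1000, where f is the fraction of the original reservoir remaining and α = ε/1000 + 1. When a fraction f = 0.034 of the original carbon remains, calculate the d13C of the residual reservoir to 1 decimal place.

-109.6 per mil

Rayleigh residual: δ_res = (δ₀ + 1000)·f^(α−1) − 1000
α = ε/1000 + 1 = 1.03030, so α − 1 = 0.03030
f^(α−1) = 0.034^(0.03030) = 0.902618
δ_res = (-13.5 + 1000) × 0.902618 − 1000 = 890.432 − 1000 = -109.57 per mil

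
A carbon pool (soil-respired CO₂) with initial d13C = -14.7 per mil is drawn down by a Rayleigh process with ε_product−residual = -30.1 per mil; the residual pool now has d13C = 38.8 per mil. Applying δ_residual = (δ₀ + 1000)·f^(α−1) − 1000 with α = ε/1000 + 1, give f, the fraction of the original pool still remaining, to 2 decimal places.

0.17

α − 1 = ε/1000 = -0.0301
(δ_res + 1000)/(δ₀ + 1000) = (38.8 + 1000)/(-14.7 + 1000) = 1038.8/985.3 = 1.054298
f = 1.054298^(1/-0.0301) = exp(ln(1.054298)/-0.0301) = exp(0.05288/-0.0301)
f = exp(-1.7567) = 0.1726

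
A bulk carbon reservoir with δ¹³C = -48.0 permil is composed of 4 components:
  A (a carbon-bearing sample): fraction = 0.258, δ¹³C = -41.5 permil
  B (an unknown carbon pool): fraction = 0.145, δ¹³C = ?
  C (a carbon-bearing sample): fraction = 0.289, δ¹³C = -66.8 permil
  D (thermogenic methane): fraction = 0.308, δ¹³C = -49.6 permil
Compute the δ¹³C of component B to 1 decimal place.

Isotope mass balance: δ_bulk = Σ fᵢ·δᵢ.
-48.0 = 0.258×(-41.5) + 0.145×δ_B + 0.289×(-66.8) + 0.308×(-49.6)
0.145·δ_B = -48.0 − (-45.289) = -2.711
δ_B = -2.711 / 0.145 = -18.70 permil

-18.7 permil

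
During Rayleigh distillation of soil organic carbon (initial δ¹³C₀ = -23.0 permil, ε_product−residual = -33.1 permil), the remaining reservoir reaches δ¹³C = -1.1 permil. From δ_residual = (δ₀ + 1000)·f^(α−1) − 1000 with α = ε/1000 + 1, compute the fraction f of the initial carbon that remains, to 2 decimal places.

α − 1 = ε/1000 = -0.0331
(δ_res + 1000)/(δ₀ + 1000) = (-1.1 + 1000)/(-23.0 + 1000) = 998.9/977.0 = 1.022416
f = 1.022416^(1/-0.0331) = exp(ln(1.022416)/-0.0331) = exp(0.02217/-0.0331)
f = exp(-0.6697) = 0.5118

0.51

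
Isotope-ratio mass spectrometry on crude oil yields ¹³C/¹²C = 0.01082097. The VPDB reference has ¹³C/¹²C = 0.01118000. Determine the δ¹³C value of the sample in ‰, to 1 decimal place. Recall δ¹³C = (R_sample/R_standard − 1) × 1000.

-32.1‰

δ¹³C = (R_sample / R_standard − 1) × 1000
R_sample / R_standard = 0.01082097 / 0.01118000 = 0.967886
δ¹³C = (0.967886 − 1) × 1000 = -32.11‰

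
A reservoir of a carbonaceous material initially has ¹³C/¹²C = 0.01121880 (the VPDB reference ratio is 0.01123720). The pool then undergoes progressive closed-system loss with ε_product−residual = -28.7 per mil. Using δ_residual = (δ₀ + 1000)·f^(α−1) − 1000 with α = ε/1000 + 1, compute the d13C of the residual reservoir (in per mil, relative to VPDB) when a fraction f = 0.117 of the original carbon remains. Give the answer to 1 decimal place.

61.8 per mil

δ₀ = (0.01121880/0.01123720 − 1)×1000 = (0.998363 − 1)×1000 = -1.637 per mil
α − 1 = ε/1000 = -0.0287
f^(α−1) = 0.117^(-0.0287) = 1.063514
δ_res = (-1.637 + 1000) × 1.063514 − 1000 = 1061.772 − 1000 = 61.77 per mil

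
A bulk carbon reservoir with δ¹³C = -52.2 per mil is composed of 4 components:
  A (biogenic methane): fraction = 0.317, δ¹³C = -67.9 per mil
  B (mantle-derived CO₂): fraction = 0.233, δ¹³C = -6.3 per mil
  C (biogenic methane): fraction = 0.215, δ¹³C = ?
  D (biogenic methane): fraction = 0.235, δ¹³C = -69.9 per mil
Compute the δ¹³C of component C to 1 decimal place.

Isotope mass balance: δ_bulk = Σ fᵢ·δᵢ.
-52.2 = 0.317×(-67.9) + 0.233×(-6.3) + 0.215×δ_C + 0.235×(-69.9)
0.215·δ_C = -52.2 − (-39.419) = -12.781
δ_C = -12.781 / 0.215 = -59.45 per mil

-59.4 per mil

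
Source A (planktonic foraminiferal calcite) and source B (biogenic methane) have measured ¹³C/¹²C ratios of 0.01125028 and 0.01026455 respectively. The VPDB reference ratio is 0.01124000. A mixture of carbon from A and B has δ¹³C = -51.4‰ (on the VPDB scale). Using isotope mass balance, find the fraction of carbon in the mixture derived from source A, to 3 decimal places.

0.403

δ_A = (0.01125028/0.01124000 − 1)×1000 = (1.000915 − 1)×1000 = 0.915‰
δ_B = (0.01026455/0.01124000 − 1)×1000 = (0.913216 − 1)×1000 = -86.784‰
f_A = (δ_mix − δ_B)/(δ_A − δ_B) = (-51.4 − (-86.784))/(0.915 − (-86.784))
f_A = 35.384 / 87.698 = 0.4035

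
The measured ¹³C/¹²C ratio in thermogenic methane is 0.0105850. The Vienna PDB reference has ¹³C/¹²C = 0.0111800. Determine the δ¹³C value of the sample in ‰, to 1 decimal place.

-53.2‰

δ¹³C = (R_sample / R_standard − 1) × 1000
R_sample / R_standard = 0.0105850 / 0.0111800 = 0.946780
δ¹³C = (0.946780 − 1) × 1000 = -53.22‰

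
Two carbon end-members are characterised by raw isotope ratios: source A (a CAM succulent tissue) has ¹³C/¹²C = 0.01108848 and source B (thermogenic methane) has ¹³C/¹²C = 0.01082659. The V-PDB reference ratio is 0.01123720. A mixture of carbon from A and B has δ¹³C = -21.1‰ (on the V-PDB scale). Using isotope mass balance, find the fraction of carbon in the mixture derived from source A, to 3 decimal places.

0.663

δ_A = (0.01108848/0.01123720 − 1)×1000 = (0.986765 − 1)×1000 = -13.235‰
δ_B = (0.01082659/0.01123720 − 1)×1000 = (0.963460 − 1)×1000 = -36.540‰
f_A = (δ_mix − δ_B)/(δ_A − δ_B) = (-21.1 − (-36.540))/(-13.235 − (-36.540))
f_A = 15.440 / 23.306 = 0.6625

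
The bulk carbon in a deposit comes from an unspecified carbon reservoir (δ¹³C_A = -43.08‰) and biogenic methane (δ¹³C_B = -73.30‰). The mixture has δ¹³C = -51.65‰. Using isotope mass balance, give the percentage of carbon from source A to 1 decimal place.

δ_mix = f_A·δ_A + (1 − f_A)·δ_B  ⇒  f_A = (δ_mix − δ_B)/(δ_A − δ_B)
f_A = (-51.65 − (-73.30)) / (-43.08 − (-73.30))
f_A = 21.65 / 30.22 = 0.7164

71.6%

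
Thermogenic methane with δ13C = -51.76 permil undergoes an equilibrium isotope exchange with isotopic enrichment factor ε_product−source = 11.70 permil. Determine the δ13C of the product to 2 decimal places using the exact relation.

-40.67 permil

To first order, δ_product ≈ δ_source + ε = -40.06 permil.
Exactly, δ_product = (δ_source + 1000)·(ε/1000 + 1) − 1000.
δ_product = (-51.76 + 1000) × (11.70/1000 + 1) − 1000
δ_product = -40.666 permil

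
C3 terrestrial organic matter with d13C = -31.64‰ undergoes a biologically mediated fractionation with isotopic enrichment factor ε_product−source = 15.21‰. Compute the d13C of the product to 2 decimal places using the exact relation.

-16.91‰

Exactly, δ_product = (δ_source + 1000)·(ε/1000 + 1) − 1000.
δ_product = (-31.64 + 1000) × (15.21/1000 + 1) − 1000
δ_product = -16.911‰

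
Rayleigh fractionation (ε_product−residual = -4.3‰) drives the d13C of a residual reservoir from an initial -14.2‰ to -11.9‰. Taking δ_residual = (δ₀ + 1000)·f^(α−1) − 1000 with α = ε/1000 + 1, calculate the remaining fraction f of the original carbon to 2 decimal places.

0.58

α − 1 = ε/1000 = -0.0043
(δ_res + 1000)/(δ₀ + 1000) = (-11.9 + 1000)/(-14.2 + 1000) = 988.1/985.8 = 1.002333
f = 1.002333^(1/-0.0043) = exp(ln(1.002333)/-0.0043) = exp(0.00233/-0.0043)
f = exp(-0.5420) = 0.5816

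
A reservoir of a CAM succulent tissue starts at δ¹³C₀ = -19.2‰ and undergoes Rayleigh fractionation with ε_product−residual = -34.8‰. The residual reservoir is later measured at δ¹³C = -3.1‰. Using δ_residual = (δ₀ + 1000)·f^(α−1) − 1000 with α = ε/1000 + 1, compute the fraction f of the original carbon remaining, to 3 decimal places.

α − 1 = ε/1000 = -0.0348
(δ_res + 1000)/(δ₀ + 1000) = (-3.1 + 1000)/(-19.2 + 1000) = 996.9/980.8 = 1.016415
f = 1.016415^(1/-0.0348) = exp(ln(1.016415)/-0.0348) = exp(0.01628/-0.0348)
f = exp(-0.4679) = 0.6263

0.626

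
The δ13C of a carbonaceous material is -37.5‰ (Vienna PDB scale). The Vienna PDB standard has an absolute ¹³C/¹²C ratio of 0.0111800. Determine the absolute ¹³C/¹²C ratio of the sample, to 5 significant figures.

0.010761

R_sample = R_standard × (δ13C/1000 + 1)
R_sample = 0.0111800 × (-37.5/1000 + 1) = 0.0111800 × 0.962500
R_sample = 0.0107608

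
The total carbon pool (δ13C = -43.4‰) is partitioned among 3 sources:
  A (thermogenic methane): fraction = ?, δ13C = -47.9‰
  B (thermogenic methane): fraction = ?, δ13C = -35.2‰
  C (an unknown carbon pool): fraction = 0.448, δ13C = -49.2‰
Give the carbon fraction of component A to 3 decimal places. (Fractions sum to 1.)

Let f_A and f_B be the unknown fractions; fractions sum to 1 so f_A + f_B = 0.552.
Mass balance: Σ fᵢ·δᵢ = δ_bulk ⇒ f_A·(-47.9) + f_B·(-35.2) = -43.4 − (-22.042) = -21.358
Substitute f_B = 0.552 − f_A:
f_A·(-47.9 − -35.2) = -21.358 − 0.552×(-35.2) = -1.928
f_A = -1.928 / -12.7 = 0.1518

0.152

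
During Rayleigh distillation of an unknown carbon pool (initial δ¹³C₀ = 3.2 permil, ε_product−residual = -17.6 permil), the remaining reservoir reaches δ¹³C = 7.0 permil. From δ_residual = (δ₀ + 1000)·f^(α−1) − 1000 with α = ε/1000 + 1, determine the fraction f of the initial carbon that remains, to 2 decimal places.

0.81

α − 1 = ε/1000 = -0.0176
(δ_res + 1000)/(δ₀ + 1000) = (7.0 + 1000)/(3.2 + 1000) = 1007.0/1003.2 = 1.003788
f = 1.003788^(1/-0.0176) = exp(ln(1.003788)/-0.0176) = exp(0.00378/-0.0176)
f = exp(-0.2148) = 0.8067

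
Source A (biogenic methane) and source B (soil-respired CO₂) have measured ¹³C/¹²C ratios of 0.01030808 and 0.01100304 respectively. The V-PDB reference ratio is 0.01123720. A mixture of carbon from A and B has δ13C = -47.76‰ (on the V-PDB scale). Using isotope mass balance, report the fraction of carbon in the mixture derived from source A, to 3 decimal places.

0.435

δ_A = (0.01030808/0.01123720 − 1)×1000 = (0.917317 − 1)×1000 = -82.683‰
δ_B = (0.01100304/0.01123720 − 1)×1000 = (0.979162 − 1)×1000 = -20.838‰
f_A = (δ_mix − δ_B)/(δ_A − δ_B) = (-47.76 − (-20.838))/(-82.683 − (-20.838))
f_A = -26.922 / -61.845 = 0.4353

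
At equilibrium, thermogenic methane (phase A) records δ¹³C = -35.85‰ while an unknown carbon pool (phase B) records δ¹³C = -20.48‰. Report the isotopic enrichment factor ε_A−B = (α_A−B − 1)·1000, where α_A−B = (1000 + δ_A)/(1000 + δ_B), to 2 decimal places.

-15.69‰

α_A−B = (1000 + -35.85) / (1000 + -20.48) = 964.15 / 979.52 = 0.984309
ε_A−B = (0.984309 − 1) × 1000 = -15.691‰
(The approximation ε ≈ δ_A − δ_B would give -15.37‰.)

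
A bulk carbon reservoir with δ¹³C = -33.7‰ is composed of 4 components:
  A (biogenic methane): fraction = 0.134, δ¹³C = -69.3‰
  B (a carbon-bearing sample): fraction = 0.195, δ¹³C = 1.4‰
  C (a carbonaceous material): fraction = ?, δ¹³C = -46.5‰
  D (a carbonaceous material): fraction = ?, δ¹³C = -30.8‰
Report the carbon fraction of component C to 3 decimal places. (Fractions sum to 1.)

Let f_C and f_D be the unknown fractions; fractions sum to 1 so f_C + f_D = 0.671.
Mass balance: Σ fᵢ·δᵢ = δ_bulk ⇒ f_C·(-46.5) + f_D·(-30.8) = -33.7 − (-9.013) = -24.687
Substitute f_D = 0.671 − f_C:
f_C·(-46.5 − -30.8) = -24.687 − 0.671×(-30.8) = -4.020
f_C = -4.020 / -15.7 = 0.2561

0.256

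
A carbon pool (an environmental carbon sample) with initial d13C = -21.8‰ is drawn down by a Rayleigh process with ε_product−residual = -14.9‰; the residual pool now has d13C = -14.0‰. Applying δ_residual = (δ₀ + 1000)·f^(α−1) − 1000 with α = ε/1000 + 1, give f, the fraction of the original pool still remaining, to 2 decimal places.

0.59

α − 1 = ε/1000 = -0.0149
(δ_res + 1000)/(δ₀ + 1000) = (-14.0 + 1000)/(-21.8 + 1000) = 986.0/978.2 = 1.007974
f = 1.007974^(1/-0.0149) = exp(ln(1.007974)/-0.0149) = exp(0.00794/-0.0149)
f = exp(-0.5330) = 0.5868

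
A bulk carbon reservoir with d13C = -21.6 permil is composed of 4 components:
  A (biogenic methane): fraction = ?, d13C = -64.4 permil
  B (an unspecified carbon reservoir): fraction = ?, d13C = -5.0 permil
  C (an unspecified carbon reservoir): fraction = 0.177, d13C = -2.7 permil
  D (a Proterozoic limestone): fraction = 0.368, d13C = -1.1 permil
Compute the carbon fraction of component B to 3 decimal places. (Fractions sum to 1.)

Let f_B and f_A be the unknown fractions; fractions sum to 1 so f_B + f_A = 0.455.
Mass balance: Σ fᵢ·δᵢ = δ_bulk ⇒ f_B·(-5.0) + f_A·(-64.4) = -21.6 − (-0.883) = -20.717
Substitute f_A = 0.455 − f_B:
f_B·(-5.0 − -64.4) = -20.717 − 0.455×(-64.4) = 8.585
f_B = 8.585 / 59.4 = 0.1445

0.145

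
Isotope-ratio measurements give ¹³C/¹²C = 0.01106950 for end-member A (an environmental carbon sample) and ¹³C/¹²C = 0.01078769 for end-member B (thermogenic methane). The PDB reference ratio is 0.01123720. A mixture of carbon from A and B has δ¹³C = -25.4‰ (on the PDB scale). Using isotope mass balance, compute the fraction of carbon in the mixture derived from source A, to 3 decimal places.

0.582

δ_A = (0.01106950/0.01123720 − 1)×1000 = (0.985076 − 1)×1000 = -14.924‰
δ_B = (0.01078769/0.01123720 − 1)×1000 = (0.959998 − 1)×1000 = -40.002‰
f_A = (δ_mix − δ_B)/(δ_A − δ_B) = (-25.4 − (-40.002))/(-14.924 − (-40.002))
f_A = 14.602 / 25.078 = 0.5823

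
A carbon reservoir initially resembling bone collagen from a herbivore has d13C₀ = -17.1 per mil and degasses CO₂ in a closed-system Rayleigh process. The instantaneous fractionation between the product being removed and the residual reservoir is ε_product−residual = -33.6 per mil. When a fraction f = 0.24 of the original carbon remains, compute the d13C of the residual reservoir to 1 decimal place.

31.2 per mil

Rayleigh residual: δ_res = (δ₀ + 1000)·f^(α−1) − 1000
α = ε/1000 + 1 = 0.96640, so α − 1 = -0.03360
f^(α−1) = 0.24^(-0.03360) = 1.049119
δ_res = (-17.1 + 1000) × 1.049119 − 1000 = 1031.179 − 1000 = 31.18 per mil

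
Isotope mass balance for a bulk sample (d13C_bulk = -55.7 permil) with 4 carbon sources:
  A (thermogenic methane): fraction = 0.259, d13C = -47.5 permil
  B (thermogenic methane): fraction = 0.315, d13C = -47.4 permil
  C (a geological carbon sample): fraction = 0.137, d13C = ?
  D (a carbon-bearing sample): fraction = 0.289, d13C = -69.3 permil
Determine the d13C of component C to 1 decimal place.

-61.6 permil

Isotope mass balance: δ_bulk = Σ fᵢ·δᵢ.
-55.7 = 0.259×(-47.5) + 0.315×(-47.4) + 0.137×δ_C + 0.289×(-69.3)
0.137·δ_C = -55.7 − (-47.261) = -8.439
δ_C = -8.439 / 0.137 = -61.60 permil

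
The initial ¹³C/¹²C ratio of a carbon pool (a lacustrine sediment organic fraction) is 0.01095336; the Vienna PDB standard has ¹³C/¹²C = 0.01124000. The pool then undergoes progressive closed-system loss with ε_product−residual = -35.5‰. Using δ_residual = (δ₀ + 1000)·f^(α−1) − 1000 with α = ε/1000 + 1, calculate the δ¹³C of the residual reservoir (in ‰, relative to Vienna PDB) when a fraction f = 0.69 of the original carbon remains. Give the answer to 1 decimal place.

-12.6‰

δ₀ = (0.01095336/0.01124000 − 1)×1000 = (0.974498 − 1)×1000 = -25.502‰
α − 1 = ε/1000 = -0.0355
f^(α−1) = 0.69^(-0.0355) = 1.013260
δ_res = (-25.502 + 1000) × 1.013260 − 1000 = 987.420 − 1000 = -12.58‰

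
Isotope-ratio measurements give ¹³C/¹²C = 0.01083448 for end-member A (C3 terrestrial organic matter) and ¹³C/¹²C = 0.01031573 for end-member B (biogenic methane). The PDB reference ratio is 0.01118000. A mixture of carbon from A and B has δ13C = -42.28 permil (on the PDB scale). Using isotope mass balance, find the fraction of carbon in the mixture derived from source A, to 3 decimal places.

δ_A = (0.01083448/0.01118000 − 1)×1000 = (0.969095 − 1)×1000 = -30.905 permil
δ_B = (0.01031573/0.01118000 − 1)×1000 = (0.922695 − 1)×1000 = -77.305 permil
f_A = (δ_mix − δ_B)/(δ_A − δ_B) = (-42.28 − (-77.305))/(-30.905 − (-77.305))
f_A = 35.025 / 46.400 = 0.7549

0.755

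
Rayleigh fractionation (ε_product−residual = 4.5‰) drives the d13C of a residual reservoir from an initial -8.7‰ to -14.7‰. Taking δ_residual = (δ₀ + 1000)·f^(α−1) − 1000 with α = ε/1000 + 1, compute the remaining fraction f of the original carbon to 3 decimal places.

0.259

α − 1 = ε/1000 = 0.0045
(δ_res + 1000)/(δ₀ + 1000) = (-14.7 + 1000)/(-8.7 + 1000) = 985.3/991.3 = 0.993947
f = 0.993947^(1/0.0045) = exp(ln(0.993947)/0.0045) = exp(-0.00607/0.0045)
f = exp(-1.3491) = 0.2595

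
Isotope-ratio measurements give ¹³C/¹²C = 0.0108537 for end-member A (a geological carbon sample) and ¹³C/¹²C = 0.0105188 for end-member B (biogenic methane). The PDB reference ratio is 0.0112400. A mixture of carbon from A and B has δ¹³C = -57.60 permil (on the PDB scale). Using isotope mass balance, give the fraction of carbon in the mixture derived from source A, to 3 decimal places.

0.220

δ_A = (0.0108537/0.0112400 − 1)×1000 = (0.965632 − 1)×1000 = -34.368 permil
δ_B = (0.0105188/0.0112400 − 1)×1000 = (0.935836 − 1)×1000 = -64.164 permil
f_A = (δ_mix − δ_B)/(δ_A − δ_B) = (-57.60 − (-64.164))/(-34.368 − (-64.164))
f_A = 6.564 / 29.795 = 0.2203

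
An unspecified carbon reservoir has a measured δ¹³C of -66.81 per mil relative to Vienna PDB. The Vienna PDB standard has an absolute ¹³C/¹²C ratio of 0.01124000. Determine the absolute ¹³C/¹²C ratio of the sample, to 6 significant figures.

R_sample = R_standard × (δ¹³C/1000 + 1)
R_sample = 0.01124000 × (-66.81/1000 + 1) = 0.01124000 × 0.933190
R_sample = 0.0104891

0.0104891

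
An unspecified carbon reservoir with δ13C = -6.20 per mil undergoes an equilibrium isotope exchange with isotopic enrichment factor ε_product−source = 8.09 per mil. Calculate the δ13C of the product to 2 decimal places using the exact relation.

To first order, δ_product ≈ δ_source + ε = 1.89 per mil.
Exactly, δ_product = (δ_source + 1000)·(ε/1000 + 1) − 1000.
δ_product = (-6.20 + 1000) × (8.09/1000 + 1) − 1000
δ_product = 1.840 per mil

1.84 per mil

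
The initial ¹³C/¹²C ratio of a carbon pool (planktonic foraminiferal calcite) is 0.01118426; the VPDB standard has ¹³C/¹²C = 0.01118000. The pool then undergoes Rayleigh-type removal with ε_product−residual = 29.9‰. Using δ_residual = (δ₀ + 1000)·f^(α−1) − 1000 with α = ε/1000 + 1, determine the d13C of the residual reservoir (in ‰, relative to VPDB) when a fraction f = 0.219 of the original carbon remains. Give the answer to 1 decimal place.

δ₀ = (0.01118426/0.01118000 − 1)×1000 = (1.000381 − 1)×1000 = 0.381‰
α − 1 = ε/1000 = 0.0299
f^(α−1) = 0.219^(0.0299) = 0.955607
δ_res = (0.381 + 1000) × 0.955607 − 1000 = 955.971 − 1000 = -44.03‰

-44.0‰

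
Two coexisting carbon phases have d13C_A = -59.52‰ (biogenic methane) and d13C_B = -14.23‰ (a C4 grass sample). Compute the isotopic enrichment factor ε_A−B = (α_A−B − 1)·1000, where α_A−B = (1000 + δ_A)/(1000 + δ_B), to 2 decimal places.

α_A−B = (1000 + -59.52) / (1000 + -14.23) = 940.48 / 985.77 = 0.954056
ε_A−B = (0.954056 − 1) × 1000 = -45.944‰
(The approximation ε ≈ δ_A − δ_B would give -45.29‰.)

-45.94‰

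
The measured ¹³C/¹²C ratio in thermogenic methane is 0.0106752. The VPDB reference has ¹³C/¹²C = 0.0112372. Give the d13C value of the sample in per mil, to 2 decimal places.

-50.01 per mil

d13C = (R_sample / R_standard − 1) × 1000
R_sample / R_standard = 0.0106752 / 0.0112372 = 0.949988
d13C = (0.949988 − 1) × 1000 = -50.012 per mil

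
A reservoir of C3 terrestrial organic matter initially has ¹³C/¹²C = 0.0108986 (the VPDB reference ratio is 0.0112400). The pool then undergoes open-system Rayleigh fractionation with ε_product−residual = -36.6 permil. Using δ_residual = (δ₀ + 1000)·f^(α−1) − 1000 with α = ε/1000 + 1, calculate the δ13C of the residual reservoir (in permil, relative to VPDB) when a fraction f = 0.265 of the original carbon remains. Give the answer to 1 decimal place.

δ₀ = (0.0108986/0.0112400 − 1)×1000 = (0.969626 − 1)×1000 = -30.374 permil
α − 1 = ε/1000 = -0.0366
f^(α−1) = 0.265^(-0.0366) = 1.049806
δ_res = (-30.374 + 1000) × 1.049806 − 1000 = 1017.920 − 1000 = 17.92 permil

17.9 permil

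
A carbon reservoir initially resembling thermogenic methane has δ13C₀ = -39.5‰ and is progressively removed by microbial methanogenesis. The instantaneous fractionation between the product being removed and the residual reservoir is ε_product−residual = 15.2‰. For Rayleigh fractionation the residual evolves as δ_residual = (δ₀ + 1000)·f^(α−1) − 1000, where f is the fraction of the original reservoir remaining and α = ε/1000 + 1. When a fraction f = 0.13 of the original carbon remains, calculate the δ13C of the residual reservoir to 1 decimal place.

Rayleigh residual: δ_res = (δ₀ + 1000)·f^(α−1) − 1000
α = ε/1000 + 1 = 1.01520, so α − 1 = 0.01520
f^(α−1) = 0.13^(0.01520) = 0.969465
δ_res = (-39.5 + 1000) × 0.969465 − 1000 = 931.171 − 1000 = -68.83‰

-68.8‰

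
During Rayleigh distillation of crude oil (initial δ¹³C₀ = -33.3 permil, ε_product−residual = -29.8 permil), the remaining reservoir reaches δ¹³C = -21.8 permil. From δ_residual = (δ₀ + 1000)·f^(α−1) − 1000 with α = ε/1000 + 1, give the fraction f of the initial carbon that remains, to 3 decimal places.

0.672

α − 1 = ε/1000 = -0.0298
(δ_res + 1000)/(δ₀ + 1000) = (-21.8 + 1000)/(-33.3 + 1000) = 978.2/966.7 = 1.011896
f = 1.011896^(1/-0.0298) = exp(ln(1.011896)/-0.0298) = exp(0.01183/-0.0298)
f = exp(-0.3968) = 0.6724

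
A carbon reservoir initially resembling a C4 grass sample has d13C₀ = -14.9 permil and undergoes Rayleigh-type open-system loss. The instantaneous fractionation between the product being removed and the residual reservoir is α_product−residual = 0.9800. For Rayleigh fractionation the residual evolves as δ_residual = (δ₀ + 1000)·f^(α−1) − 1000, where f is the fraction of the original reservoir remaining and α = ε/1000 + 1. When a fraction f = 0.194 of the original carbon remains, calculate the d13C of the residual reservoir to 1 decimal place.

Rayleigh residual: δ_res = (δ₀ + 1000)·f^(α−1) − 1000
α − 1 = -0.02000
f^(α−1) = 0.194^(-0.02000) = 1.033342
δ_res = (-14.9 + 1000) × 1.033342 − 1000 = 1017.945 − 1000 = 17.94 permil

17.9 permil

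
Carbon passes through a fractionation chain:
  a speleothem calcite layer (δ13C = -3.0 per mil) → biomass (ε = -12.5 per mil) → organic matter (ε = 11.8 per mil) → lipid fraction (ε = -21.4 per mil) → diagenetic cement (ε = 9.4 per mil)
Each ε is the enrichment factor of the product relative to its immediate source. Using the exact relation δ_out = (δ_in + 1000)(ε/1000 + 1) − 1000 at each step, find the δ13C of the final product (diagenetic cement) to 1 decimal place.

-16.0 per mil

step 1: δ = (-3.00 + 1000)·(-12.5/1000 + 1) − 1000 = -15.46 per mil
step 2: δ = (-15.46 + 1000)·(11.8/1000 + 1) − 1000 = -3.84 per mil
step 3: δ = (-3.84 + 1000)·(-21.4/1000 + 1) − 1000 = -25.16 per mil
step 4: δ = (-25.16 + 1000)·(9.4/1000 + 1) − 1000 = -16.00 per mil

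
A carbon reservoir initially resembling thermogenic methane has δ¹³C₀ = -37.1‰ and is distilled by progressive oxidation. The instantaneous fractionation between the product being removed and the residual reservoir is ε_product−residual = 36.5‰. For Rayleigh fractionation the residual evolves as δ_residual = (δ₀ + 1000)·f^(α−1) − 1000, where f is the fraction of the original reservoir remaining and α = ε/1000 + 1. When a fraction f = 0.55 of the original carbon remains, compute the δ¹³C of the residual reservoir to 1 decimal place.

Rayleigh residual: δ_res = (δ₀ + 1000)·f^(α−1) − 1000
α = ε/1000 + 1 = 1.03650, so α − 1 = 0.03650
f^(α−1) = 0.55^(0.03650) = 0.978415
δ_res = (-37.1 + 1000) × 0.978415 − 1000 = 942.116 − 1000 = -57.88‰

-57.9‰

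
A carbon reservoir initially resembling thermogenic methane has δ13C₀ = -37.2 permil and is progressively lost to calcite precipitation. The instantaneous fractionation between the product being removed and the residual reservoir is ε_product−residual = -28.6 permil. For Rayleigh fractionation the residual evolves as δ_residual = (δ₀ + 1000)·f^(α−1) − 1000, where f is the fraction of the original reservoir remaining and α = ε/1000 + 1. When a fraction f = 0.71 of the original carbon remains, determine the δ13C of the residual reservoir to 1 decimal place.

Rayleigh residual: δ_res = (δ₀ + 1000)·f^(α−1) − 1000
α = ε/1000 + 1 = 0.97140, so α − 1 = -0.02860
f^(α−1) = 0.71^(-0.02860) = 1.009843
δ_res = (-37.2 + 1000) × 1.009843 − 1000 = 972.277 − 1000 = -27.72 permil

-27.7 permil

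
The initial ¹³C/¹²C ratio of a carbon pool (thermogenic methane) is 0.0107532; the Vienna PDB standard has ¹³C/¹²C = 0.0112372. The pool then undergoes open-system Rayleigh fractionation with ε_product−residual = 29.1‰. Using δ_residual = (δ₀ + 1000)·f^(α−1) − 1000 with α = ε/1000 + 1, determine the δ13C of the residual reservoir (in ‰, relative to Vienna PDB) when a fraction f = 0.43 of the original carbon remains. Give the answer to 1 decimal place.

-66.3‰

δ₀ = (0.0107532/0.0112372 − 1)×1000 = (0.956929 − 1)×1000 = -43.071‰
α − 1 = ε/1000 = 0.0291
f^(α−1) = 0.43^(0.0291) = 0.975740
δ_res = (-43.071 + 1000) × 0.975740 − 1000 = 933.713 − 1000 = -66.29‰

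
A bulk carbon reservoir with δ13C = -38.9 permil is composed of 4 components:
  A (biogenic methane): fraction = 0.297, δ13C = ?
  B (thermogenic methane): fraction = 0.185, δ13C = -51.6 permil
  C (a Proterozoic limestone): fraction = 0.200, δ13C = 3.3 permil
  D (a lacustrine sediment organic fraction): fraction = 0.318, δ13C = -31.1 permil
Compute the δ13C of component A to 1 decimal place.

-67.8 permil

Isotope mass balance: δ_bulk = Σ fᵢ·δᵢ.
-38.9 = 0.297×δ_A + 0.185×(-51.6) + 0.200×(3.3) + 0.318×(-31.1)
0.297·δ_A = -38.9 − (-18.776) = -20.124
δ_A = -20.124 / 0.297 = -67.76 permil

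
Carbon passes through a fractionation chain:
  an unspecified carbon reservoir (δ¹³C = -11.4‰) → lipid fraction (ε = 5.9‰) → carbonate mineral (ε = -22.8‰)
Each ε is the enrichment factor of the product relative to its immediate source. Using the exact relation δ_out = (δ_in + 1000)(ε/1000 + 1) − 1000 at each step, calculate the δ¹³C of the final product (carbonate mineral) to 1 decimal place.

-28.2‰

step 1: δ = (-11.40 + 1000)·(5.9/1000 + 1) − 1000 = -5.57‰
step 2: δ = (-5.57 + 1000)·(-22.8/1000 + 1) − 1000 = -28.24‰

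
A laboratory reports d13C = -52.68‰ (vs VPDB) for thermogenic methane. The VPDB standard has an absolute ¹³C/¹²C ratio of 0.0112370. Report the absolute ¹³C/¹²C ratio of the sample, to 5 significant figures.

R_sample = R_standard × (d13C/1000 + 1)
R_sample = 0.0112370 × (-52.68/1000 + 1) = 0.0112370 × 0.947320
R_sample = 0.0106450

0.010645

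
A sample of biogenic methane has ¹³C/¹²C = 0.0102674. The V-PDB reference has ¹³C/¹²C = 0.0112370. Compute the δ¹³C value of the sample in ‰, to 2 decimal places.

-86.29‰

δ¹³C = (R_sample / R_standard − 1) × 1000
R_sample / R_standard = 0.0102674 / 0.0112370 = 0.913714
δ¹³C = (0.913714 − 1) × 1000 = -86.286‰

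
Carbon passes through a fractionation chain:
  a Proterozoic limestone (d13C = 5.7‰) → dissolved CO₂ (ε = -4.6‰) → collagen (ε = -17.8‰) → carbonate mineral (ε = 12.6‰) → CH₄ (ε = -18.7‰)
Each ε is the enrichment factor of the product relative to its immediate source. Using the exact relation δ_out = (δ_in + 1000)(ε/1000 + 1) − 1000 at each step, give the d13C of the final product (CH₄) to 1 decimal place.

-23.0‰

step 1: δ = (5.70 + 1000)·(-4.6/1000 + 1) − 1000 = 1.07‰
step 2: δ = (1.07 + 1000)·(-17.8/1000 + 1) − 1000 = -16.75‰
step 3: δ = (-16.75 + 1000)·(12.6/1000 + 1) − 1000 = -4.36‰
step 4: δ = (-4.36 + 1000)·(-18.7/1000 + 1) − 1000 = -22.97‰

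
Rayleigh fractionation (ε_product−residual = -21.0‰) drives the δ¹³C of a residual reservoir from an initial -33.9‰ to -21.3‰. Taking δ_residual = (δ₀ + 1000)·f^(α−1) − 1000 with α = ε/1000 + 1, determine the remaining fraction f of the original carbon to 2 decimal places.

0.54

α − 1 = ε/1000 = -0.0210
(δ_res + 1000)/(δ₀ + 1000) = (-21.3 + 1000)/(-33.9 + 1000) = 978.7/966.1 = 1.013042
f = 1.013042^(1/-0.0210) = exp(ln(1.013042)/-0.0210) = exp(0.01296/-0.0210)
f = exp(-0.6170) = 0.5395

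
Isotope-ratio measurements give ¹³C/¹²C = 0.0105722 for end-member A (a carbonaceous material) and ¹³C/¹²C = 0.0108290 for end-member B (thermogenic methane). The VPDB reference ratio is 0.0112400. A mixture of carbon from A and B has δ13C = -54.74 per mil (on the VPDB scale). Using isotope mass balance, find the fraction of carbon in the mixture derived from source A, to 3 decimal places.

0.795

δ_A = (0.0105722/0.0112400 − 1)×1000 = (0.940587 − 1)×1000 = -59.413 per mil
δ_B = (0.0108290/0.0112400 − 1)×1000 = (0.963434 − 1)×1000 = -36.566 per mil
f_A = (δ_mix − δ_B)/(δ_A − δ_B) = (-54.74 − (-36.566))/(-59.413 − (-36.566))
f_A = -18.174 / -22.847 = 0.7955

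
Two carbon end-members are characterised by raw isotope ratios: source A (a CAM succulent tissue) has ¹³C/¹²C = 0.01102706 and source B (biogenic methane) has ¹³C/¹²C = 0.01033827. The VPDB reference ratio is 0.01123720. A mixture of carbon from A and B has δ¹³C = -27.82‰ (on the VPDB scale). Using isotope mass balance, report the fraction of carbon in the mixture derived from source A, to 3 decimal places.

0.851

δ_A = (0.01102706/0.01123720 − 1)×1000 = (0.981300 − 1)×1000 = -18.700‰
δ_B = (0.01033827/0.01123720 − 1)×1000 = (0.920004 − 1)×1000 = -79.996‰
f_A = (δ_mix − δ_B)/(δ_A − δ_B) = (-27.82 − (-79.996))/(-18.700 − (-79.996))
f_A = 52.176 / 61.296 = 0.8512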